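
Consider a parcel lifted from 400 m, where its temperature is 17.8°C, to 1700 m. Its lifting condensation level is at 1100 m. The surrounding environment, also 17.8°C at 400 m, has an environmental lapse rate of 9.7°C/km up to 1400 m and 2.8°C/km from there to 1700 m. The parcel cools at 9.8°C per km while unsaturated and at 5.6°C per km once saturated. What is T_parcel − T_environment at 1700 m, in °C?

+0.32°C (parcel warmer than environment)

Parcel:
  400 → 1100 m (dry, 9.8°C/km): ΔT = -9.8 × 0.7 = -6.86°C → T = 10.94°C
  1100 → 1700 m (saturated, 5.6°C/km): ΔT = -5.6 × 0.6 = -3.36°C → T = 7.58°C
Environment:
  400 → 1400 m (environment, lower layer, 9.7°C/km): ΔT = -9.7 × 1 = -9.7°C → T = 8.1°C
  1400 → 1700 m (environment, upper layer, 2.8°C/km): ΔT = -2.8 × 0.3 = -0.84°C → T = 7.26°C
T_parcel − T_env = 7.58 − 7.26 = +0.32°C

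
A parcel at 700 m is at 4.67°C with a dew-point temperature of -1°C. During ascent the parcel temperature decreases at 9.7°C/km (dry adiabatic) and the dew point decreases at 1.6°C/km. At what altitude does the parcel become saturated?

1400 m

T and T_d converge at 9.7 − 1.6 = 8.1°C per km
Height above start = (4.67 − (-1)) / 8.1 = 0.7 km
LCL altitude = 700 m + 700 m = 1400 m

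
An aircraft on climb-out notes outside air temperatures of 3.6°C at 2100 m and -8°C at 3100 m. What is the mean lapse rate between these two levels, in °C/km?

Γ = −ΔT/Δz = (3.6 − (-8)) / (3100 − 2100) m
  = 11.6°C / 1 km = 11.6°C/km

11.6°C/km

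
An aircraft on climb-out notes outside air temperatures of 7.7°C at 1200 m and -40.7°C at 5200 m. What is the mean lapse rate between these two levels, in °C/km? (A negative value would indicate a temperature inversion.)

Γ = −ΔT/Δz = (7.7 − (-40.7)) / (5200 − 1200) m
  = 48.4°C / 4 km = 12.1°C/km

12.1°C/km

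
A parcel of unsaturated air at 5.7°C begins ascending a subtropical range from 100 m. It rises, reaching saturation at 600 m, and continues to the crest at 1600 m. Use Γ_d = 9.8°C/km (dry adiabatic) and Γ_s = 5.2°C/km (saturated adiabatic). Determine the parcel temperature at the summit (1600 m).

100–600 m, dry: Δz = 0.5 km ⇒ ΔT = -4.9°C; T = 0.8°C
600–1600 m, saturated: Δz = 1 km ⇒ ΔT = -5.2°C; T = -4.4°C

-4.4°C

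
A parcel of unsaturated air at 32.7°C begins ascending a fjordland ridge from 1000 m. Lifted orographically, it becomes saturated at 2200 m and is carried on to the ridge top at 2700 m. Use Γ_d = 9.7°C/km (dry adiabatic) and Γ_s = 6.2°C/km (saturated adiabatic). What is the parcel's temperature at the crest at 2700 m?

17.96°C

From 1000 m to 2200 m (dry): cools by 9.7 × 1.2 = 11.64°C, giving 21.06°C.
From 2200 m to 2700 m (saturated): cools by 6.2 × 0.5 = 3.1°C, giving 17.96°C.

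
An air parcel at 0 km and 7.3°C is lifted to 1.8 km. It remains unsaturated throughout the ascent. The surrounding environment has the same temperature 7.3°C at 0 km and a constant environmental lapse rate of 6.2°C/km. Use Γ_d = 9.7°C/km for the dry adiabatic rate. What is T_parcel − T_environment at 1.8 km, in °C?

Parcel:
  0 → 1800 m (dry, 9.7°C/km): ΔT = -9.7 × 1.8 = -17.46°C → T = -10.16°C
Environment:
  0 → 1800 m (environment, 6.2°C/km): ΔT = -6.2 × 1.8 = -11.16°C → T = -3.86°C
T_parcel − T_env = -10.16 − (-3.86) = -6.3°C

-6.3°C (parcel cooler than environment)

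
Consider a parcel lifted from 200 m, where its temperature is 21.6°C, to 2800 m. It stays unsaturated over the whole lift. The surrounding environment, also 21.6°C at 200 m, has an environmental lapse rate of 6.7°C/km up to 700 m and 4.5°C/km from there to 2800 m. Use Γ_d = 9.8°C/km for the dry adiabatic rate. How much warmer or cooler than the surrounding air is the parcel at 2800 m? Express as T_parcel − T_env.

Parcel:
  200–2800 m, dry: Δz = 2.6 km ⇒ ΔT = -25.48°C; T = -3.88°C
Environment:
  200–700 m, environment, lower layer: Δz = 0.5 km ⇒ ΔT = -3.35°C; T = 18.25°C
  700–2800 m, environment, upper layer: Δz = 2.1 km ⇒ ΔT = -9.45°C; T = 8.8°C
T_parcel − T_env = -3.88 − 8.8 = -12.68°C

-12.68°C (parcel cooler than environment)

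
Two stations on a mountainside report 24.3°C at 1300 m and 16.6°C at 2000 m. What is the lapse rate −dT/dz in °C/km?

11°C/km

Γ = −ΔT/Δz = (24.3 − 16.6) / (2000 − 1300) m
  = 7.7°C / 0.7 km = 11°C/km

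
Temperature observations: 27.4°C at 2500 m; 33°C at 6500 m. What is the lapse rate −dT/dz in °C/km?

Γ = −ΔT/Δz = (27.4 − 33) / (6500 − 2500) m
  = -5.6°C / 4 km = -1.4°C/km

-1.4°C/km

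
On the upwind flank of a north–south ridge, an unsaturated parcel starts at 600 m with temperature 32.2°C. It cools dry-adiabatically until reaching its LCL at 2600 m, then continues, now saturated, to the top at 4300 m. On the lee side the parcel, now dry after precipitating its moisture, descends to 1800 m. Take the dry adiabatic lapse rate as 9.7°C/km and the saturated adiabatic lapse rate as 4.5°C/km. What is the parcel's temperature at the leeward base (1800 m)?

600 → 2600 m (dry, 9.7°C/km): ΔT = -9.7 × 2 = -19.4°C → T = 12.8°C
2600 → 4300 m (saturated, 4.5°C/km): ΔT = -4.5 × 1.7 = -7.65°C → T = 5.15°C
4300 → 1800 m (dry descent, 9.7°C/km): ΔT = +9.7 × 2.5 = +24.25°C → T = 29.4°C

29.4°C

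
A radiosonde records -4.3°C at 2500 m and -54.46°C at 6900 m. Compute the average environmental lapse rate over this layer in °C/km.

11.4°C/km

Γ = −ΔT/Δz = (-4.3 − (-54.46)) / (6900 − 2500) m
  = 50.16°C / 4.4 km = 11.4°C/km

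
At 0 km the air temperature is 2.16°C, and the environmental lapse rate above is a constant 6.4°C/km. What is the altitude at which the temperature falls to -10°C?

1.9 km

Height above start = (2.16 − (-10)) / 6.4 = 1.9 km
Altitude = 0 m + 1900 m = 1900 m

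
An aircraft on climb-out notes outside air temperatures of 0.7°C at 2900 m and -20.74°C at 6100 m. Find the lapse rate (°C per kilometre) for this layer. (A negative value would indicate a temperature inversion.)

Γ = −ΔT/Δz = (0.7 − (-20.74)) / (6100 − 2900) m
  = 21.44°C / 3.2 km = 6.7°C/km

6.7°C/km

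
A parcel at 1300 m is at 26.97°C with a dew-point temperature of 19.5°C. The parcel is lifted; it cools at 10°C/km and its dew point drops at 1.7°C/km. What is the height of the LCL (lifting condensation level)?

T and T_d converge at 10 − 1.7 = 8.3°C per km
Height above start = (26.97 − 19.5) / 8.3 = 0.9 km
LCL altitude = 1300 m + 900 m = 2200 m

2200 m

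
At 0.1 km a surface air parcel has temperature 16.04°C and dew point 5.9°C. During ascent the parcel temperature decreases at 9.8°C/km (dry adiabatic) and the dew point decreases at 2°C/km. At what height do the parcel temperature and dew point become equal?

1.4 km

T and T_d converge at 9.8 − 2 = 7.8°C per km
Height above start = (16.04 − 5.9) / 7.8 = 1.3 km
LCL altitude = 100 m + 1300 m = 1400 m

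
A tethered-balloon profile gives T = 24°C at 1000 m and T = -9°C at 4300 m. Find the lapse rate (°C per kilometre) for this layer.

Γ = −ΔT/Δz = (24 − (-9)) / (4300 − 1000) m
  = 33°C / 3.3 km = 10°C/km

10°C/km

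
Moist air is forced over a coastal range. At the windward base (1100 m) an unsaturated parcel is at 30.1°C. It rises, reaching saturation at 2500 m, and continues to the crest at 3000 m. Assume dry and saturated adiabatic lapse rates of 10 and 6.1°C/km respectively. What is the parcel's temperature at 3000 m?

From 1100 m to 2500 m (dry): cools by 10 × 1.4 = 14°C, giving 16.1°C.
From 2500 m to 3000 m (saturated): cools by 6.1 × 0.5 = 3.05°C, giving 13.05°C.

13.05°C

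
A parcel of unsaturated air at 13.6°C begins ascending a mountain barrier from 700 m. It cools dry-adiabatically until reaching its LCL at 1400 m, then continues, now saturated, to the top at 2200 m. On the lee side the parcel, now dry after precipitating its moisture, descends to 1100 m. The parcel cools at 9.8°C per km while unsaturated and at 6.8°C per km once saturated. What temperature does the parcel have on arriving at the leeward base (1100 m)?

12.08°C

700 → 1400 m (dry, 9.8°C/km): ΔT = -9.8 × 0.7 = -6.86°C → T = 6.74°C
1400 → 2200 m (saturated, 6.8°C/km): ΔT = -6.8 × 0.8 = -5.44°C → T = 1.3°C
2200 → 1100 m (dry descent, 9.8°C/km): ΔT = +9.8 × 1.1 = +10.78°C → T = 12.08°C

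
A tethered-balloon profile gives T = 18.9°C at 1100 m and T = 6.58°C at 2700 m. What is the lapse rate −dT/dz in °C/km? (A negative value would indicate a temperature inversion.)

7.7°C/km

Γ = −ΔT/Δz = (18.9 − 6.58) / (2700 − 1100) m
  = 12.32°C / 1.6 km = 7.7°C/km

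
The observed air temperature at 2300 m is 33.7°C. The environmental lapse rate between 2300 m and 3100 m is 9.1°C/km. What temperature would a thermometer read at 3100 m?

From 2300 m to 3100 m (environmental): cools by 9.1 × 0.8 = 7.28°C, giving 26.42°C.

26.42°C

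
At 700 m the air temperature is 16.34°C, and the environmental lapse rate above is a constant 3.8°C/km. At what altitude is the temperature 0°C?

Height above start = (16.34 − 0) / 3.8 = 4.3 km
Altitude = 700 m + 4300 m = 5000 m

5000 m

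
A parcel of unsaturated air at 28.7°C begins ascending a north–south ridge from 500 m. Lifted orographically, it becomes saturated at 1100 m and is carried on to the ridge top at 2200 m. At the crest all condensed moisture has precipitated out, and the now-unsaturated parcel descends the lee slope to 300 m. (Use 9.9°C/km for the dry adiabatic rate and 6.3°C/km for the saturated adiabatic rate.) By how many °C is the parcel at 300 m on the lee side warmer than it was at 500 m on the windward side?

+5.94°C

Dry to 1100 m: -9.9 × 0.6 km = -5.94°C, so T = 22.76°C.
Saturated to 2200 m: -6.3 × 1.1 km = -6.93°C, so T = 15.83°C.
Dry descent to 300 m: +9.9 × 1.9 km = +18.81°C, so T = 34.64°C.
Net change vs windward start: 34.64 − 28.7 = +5.94°C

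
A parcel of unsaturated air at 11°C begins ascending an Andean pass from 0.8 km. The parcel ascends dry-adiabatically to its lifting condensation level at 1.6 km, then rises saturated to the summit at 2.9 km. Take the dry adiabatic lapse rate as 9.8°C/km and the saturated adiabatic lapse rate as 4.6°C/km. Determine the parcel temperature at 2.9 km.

800 → 1600 m (dry, 9.8°C/km): ΔT = -9.8 × 0.8 = -7.84°C → T = 3.16°C
1600 → 2900 m (saturated, 4.6°C/km): ΔT = -4.6 × 1.3 = -5.98°C → T = -2.82°C

-2.82°C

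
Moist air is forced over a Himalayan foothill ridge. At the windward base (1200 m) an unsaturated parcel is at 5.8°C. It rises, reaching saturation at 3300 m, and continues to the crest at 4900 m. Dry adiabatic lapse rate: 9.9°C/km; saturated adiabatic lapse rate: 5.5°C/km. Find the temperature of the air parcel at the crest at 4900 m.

-23.79°C

Dry to 3300 m: -9.9 × 2.1 km = -20.79°C, so T = -14.99°C.
Saturated to 4900 m: -5.5 × 1.6 km = -8.8°C, so T = -23.79°C.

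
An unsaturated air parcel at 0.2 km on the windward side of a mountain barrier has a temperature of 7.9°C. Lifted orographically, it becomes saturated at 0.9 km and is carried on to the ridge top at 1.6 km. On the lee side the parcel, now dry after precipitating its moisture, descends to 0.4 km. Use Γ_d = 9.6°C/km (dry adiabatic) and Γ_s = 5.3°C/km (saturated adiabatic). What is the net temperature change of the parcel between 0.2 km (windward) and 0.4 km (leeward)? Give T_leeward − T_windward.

From 200 m to 900 m (dry): cools by 9.6 × 0.7 = 6.72°C, giving 1.18°C.
From 900 m to 1600 m (saturated): cools by 5.3 × 0.7 = 3.71°C, giving -2.53°C.
From 1600 m to 400 m (dry descent): warms by 9.6 × 1.2 = 11.52°C, giving 8.99°C.
Net change vs windward start: 8.99 − 7.9 = +1.09°C

+1.09°C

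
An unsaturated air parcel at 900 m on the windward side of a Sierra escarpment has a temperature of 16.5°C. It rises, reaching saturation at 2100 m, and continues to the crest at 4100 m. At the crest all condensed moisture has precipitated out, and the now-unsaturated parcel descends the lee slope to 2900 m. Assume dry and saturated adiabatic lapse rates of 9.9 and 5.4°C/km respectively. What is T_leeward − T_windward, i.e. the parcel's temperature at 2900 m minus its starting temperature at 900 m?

900–2100 m, dry: Δz = 1.2 km ⇒ ΔT = -11.88°C; T = 4.62°C
2100–4100 m, saturated: Δz = 2 km ⇒ ΔT = -10.8°C; T = -6.18°C
4100–2900 m, dry descent: Δz = 1.2 km ⇒ ΔT = +11.88°C; T = 5.7°C
Net change vs windward start: 5.7 − 16.5 = -10.8°C

-10.8°C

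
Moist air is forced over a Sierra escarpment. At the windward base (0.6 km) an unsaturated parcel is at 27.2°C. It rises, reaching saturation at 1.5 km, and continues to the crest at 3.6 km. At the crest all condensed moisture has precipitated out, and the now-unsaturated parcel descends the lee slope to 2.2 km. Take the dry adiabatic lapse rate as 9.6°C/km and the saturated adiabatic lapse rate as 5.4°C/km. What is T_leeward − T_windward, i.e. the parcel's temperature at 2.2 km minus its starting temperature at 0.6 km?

-6.54°C

From 600 m to 1500 m (dry): cools by 9.6 × 0.9 = 8.64°C, giving 18.56°C.
From 1500 m to 3600 m (saturated): cools by 5.4 × 2.1 = 11.34°C, giving 7.22°C.
From 3600 m to 2200 m (dry descent): warms by 9.6 × 1.4 = 13.44°C, giving 20.66°C.
Net change vs windward start: 20.66 − 27.2 = -6.54°C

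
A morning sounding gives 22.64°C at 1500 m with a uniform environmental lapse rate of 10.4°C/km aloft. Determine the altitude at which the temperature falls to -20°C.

Height above start = (22.64 − (-20)) / 10.4 = 4.1 km
Altitude = 1500 m + 4100 m = 5600 m

5600 m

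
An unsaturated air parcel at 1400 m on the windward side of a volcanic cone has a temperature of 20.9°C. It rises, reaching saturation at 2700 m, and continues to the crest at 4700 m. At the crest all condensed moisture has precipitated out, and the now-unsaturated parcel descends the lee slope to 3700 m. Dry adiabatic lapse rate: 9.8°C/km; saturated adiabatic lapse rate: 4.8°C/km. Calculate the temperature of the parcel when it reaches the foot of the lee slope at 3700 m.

8.36°C

Dry to 2700 m: -9.8 × 1.3 km = -12.74°C, so T = 8.16°C.
Saturated to 4700 m: -4.8 × 2 km = -9.6°C, so T = -1.44°C.
Dry descent to 3700 m: +9.8 × 1 km = +9.8°C, so T = 8.36°C.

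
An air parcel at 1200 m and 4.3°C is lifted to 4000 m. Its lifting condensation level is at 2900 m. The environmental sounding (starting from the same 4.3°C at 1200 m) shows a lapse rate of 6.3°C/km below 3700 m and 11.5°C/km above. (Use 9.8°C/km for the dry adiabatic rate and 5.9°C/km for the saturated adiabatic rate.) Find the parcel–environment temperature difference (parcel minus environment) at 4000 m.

Parcel:
  1200 → 2900 m (dry, 9.8°C/km): ΔT = -9.8 × 1.7 = -16.66°C → T = -12.36°C
  2900 → 4000 m (saturated, 5.9°C/km): ΔT = -5.9 × 1.1 = -6.49°C → T = -18.85°C
Environment:
  1200 → 3700 m (environment, lower layer, 6.3°C/km): ΔT = -6.3 × 2.5 = -15.75°C → T = -11.45°C
  3700 → 4000 m (environment, upper layer, 11.5°C/km): ΔT = -11.5 × 0.3 = -3.45°C → T = -14.9°C
T_parcel − T_env = -18.85 − (-14.9) = -3.95°C

-3.95°C (parcel cooler than environment)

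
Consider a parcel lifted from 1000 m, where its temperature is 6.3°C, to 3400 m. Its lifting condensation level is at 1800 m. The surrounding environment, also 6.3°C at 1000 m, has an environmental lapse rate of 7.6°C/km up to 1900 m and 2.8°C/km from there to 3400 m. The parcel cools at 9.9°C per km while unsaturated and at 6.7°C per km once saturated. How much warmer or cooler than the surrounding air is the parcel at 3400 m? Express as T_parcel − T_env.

-7.6°C (parcel cooler than environment)

Parcel:
  From 1000 m to 1800 m (dry): cools by 9.9 × 0.8 = 7.92°C, giving -1.62°C.
  From 1800 m to 3400 m (saturated): cools by 6.7 × 1.6 = 10.72°C, giving -12.34°C.
Environment:
  From 1000 m to 1900 m (environment, lower layer): cools by 7.6 × 0.9 = 6.84°C, giving -0.54°C.
  From 1900 m to 3400 m (environment, upper layer): cools by 2.8 × 1.5 = 4.2°C, giving -4.74°C.
T_parcel − T_env = -12.34 − (-4.74) = -7.6°C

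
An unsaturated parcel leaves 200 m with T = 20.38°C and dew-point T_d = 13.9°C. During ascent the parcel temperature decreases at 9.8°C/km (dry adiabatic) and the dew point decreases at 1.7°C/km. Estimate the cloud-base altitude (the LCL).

T and T_d converge at 9.8 − 1.7 = 8.1°C per km
Height above start = (20.38 − 13.9) / 8.1 = 0.8 km
LCL altitude = 200 m + 800 m = 1000 m

1000 m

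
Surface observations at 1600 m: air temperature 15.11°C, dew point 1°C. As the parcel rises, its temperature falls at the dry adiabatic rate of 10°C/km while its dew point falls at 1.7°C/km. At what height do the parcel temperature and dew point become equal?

T and T_d converge at 10 − 1.7 = 8.3°C per km
Height above start = (15.11 − 1) / 8.3 = 1.7 km
LCL altitude = 1600 m + 1700 m = 3300 m

3300 m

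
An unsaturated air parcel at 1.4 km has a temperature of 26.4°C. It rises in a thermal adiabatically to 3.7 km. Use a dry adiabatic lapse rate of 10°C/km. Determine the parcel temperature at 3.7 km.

3.4°C

Dry adiabatic to 3700 m: -10 × 2.3 km = -23°C, so T = 3.4°C.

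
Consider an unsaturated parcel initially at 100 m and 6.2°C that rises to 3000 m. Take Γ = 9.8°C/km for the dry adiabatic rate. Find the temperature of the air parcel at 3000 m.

100 → 3000 m (dry adiabatic, 9.8°C/km): ΔT = -9.8 × 2.9 = -28.42°C → T = -22.22°C

-22.22°C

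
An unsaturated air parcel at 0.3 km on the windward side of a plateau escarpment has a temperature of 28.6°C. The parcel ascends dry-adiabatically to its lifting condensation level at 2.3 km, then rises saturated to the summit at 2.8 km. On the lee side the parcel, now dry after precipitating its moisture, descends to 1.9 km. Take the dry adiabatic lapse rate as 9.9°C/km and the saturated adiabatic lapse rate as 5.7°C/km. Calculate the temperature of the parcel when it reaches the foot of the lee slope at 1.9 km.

From 300 m to 2300 m (dry): cools by 9.9 × 2 = 19.8°C, giving 8.8°C.
From 2300 m to 2800 m (saturated): cools by 5.7 × 0.5 = 2.85°C, giving 5.95°C.
From 2800 m to 1900 m (dry descent): warms by 9.9 × 0.9 = 8.91°C, giving 14.86°C.

14.86°C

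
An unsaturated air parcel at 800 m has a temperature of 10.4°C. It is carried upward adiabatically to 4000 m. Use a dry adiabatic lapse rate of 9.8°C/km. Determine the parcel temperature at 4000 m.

-20.96°C

From 800 m to 4000 m (dry adiabatic): cools by 9.8 × 3.2 = 31.36°C, giving -20.96°C.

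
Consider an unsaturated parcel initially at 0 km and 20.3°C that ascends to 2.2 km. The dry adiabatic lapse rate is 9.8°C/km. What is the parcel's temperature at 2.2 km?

-1.26°C

0 → 2200 m (dry adiabatic, 9.8°C/km): ΔT = -9.8 × 2.2 = -21.56°C → T = -1.26°C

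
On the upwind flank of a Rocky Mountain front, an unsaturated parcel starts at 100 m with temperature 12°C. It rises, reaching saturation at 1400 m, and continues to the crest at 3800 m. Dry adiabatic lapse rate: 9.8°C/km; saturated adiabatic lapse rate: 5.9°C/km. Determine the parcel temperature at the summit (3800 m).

-14.9°C

100–1400 m, dry: Δz = 1.3 km ⇒ ΔT = -12.74°C; T = -0.74°C
1400–3800 m, saturated: Δz = 2.4 km ⇒ ΔT = -14.16°C; T = -14.9°C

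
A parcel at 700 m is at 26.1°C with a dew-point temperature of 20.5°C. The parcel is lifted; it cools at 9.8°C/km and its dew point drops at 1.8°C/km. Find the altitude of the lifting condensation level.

T and T_d converge at 9.8 − 1.8 = 8°C per km
Height above start = (26.1 − 20.5) / 8 = 0.7 km
LCL altitude = 700 m + 700 m = 1400 m

1400 m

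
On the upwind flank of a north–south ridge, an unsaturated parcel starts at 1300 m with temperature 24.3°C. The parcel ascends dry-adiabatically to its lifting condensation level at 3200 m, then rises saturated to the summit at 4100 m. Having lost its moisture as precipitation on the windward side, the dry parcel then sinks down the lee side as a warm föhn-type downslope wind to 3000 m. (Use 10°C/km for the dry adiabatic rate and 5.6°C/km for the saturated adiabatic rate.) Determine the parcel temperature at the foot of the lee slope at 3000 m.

11.26°C

1300 → 3200 m (dry, 10°C/km): ΔT = -10 × 1.9 = -19°C → T = 5.3°C
3200 → 4100 m (saturated, 5.6°C/km): ΔT = -5.6 × 0.9 = -5.04°C → T = 0.26°C
4100 → 3000 m (dry descent, 10°C/km): ΔT = +10 × 1.1 = +11°C → T = 11.26°C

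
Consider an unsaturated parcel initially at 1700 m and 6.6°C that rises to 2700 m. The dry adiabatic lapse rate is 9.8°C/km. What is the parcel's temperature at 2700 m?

Dry adiabatic to 2700 m: -9.8 × 1 km = -9.8°C, so T = -3.2°C.

-3.2°C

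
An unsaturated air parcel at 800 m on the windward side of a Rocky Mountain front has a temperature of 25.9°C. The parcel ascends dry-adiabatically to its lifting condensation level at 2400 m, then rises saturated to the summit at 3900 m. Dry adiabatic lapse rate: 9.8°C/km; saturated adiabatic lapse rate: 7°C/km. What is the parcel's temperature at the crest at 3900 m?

Dry to 2400 m: -9.8 × 1.6 km = -15.68°C, so T = 10.22°C.
Saturated to 3900 m: -7 × 1.5 km = -10.5°C, so T = -0.28°C.

-0.28°C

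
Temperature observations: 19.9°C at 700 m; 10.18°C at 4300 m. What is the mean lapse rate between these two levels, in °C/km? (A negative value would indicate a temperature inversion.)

Γ = −ΔT/Δz = (19.9 − 10.18) / (4300 − 700) m
  = 9.72°C / 3.6 km = 2.7°C/km

2.7°C/km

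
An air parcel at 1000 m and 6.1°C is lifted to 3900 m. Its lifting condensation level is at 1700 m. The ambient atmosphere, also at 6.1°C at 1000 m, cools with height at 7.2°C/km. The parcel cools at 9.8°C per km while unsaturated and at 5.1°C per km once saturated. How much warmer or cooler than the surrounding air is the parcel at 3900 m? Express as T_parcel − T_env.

Parcel:
  1000 → 1700 m (dry, 9.8°C/km): ΔT = -9.8 × 0.7 = -6.86°C → T = -0.76°C
  1700 → 3900 m (saturated, 5.1°C/km): ΔT = -5.1 × 2.2 = -11.22°C → T = -11.98°C
Environment:
  1000 → 3900 m (environment, 7.2°C/km): ΔT = -7.2 × 2.9 = -20.88°C → T = -14.78°C
T_parcel − T_env = -11.98 − (-14.78) = +2.8°C

+2.8°C (parcel warmer than environment)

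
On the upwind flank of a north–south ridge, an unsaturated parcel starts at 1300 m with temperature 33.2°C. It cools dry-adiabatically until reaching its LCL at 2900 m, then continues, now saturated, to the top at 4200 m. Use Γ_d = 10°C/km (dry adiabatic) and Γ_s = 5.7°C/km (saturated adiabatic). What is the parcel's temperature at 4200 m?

1300–2900 m, dry: Δz = 1.6 km ⇒ ΔT = -16°C; T = 17.2°C
2900–4200 m, saturated: Δz = 1.3 km ⇒ ΔT = -7.41°C; T = 9.79°C

9.79°C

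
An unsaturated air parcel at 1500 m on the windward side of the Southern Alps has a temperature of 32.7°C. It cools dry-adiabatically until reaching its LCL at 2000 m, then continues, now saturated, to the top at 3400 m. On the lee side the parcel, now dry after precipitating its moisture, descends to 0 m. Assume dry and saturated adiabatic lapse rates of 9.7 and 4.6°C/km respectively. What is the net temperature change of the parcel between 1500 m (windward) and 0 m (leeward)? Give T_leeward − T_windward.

+21.69°C

1500–2000 m, dry: Δz = 0.5 km ⇒ ΔT = -4.85°C; T = 27.85°C
2000–3400 m, saturated: Δz = 1.4 km ⇒ ΔT = -6.44°C; T = 21.41°C
3400–0 m, dry descent: Δz = 3.4 km ⇒ ΔT = +32.98°C; T = 54.39°C
Net change vs windward start: 54.39 − 32.7 = +21.69°C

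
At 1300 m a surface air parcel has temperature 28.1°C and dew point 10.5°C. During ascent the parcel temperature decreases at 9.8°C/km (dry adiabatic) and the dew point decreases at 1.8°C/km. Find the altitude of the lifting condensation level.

3500 m

T and T_d converge at 9.8 − 1.8 = 8°C per km
Height above start = (28.1 − 10.5) / 8 = 2.2 km
LCL altitude = 1300 m + 2200 m = 3500 m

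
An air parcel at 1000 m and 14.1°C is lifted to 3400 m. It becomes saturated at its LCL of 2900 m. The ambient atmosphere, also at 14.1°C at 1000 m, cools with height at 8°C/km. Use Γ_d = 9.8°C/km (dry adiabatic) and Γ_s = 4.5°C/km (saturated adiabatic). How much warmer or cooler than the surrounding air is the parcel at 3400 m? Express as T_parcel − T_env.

-1.67°C (parcel cooler than environment)

Parcel:
  1000 → 2900 m (dry, 9.8°C/km): ΔT = -9.8 × 1.9 = -18.62°C → T = -4.52°C
  2900 → 3400 m (saturated, 4.5°C/km): ΔT = -4.5 × 0.5 = -2.25°C → T = -6.77°C
Environment:
  1000 → 3400 m (environment, 8°C/km): ΔT = -8 × 2.4 = -19.2°C → T = -5.1°C
T_parcel − T_env = -6.77 − (-5.1) = -1.67°C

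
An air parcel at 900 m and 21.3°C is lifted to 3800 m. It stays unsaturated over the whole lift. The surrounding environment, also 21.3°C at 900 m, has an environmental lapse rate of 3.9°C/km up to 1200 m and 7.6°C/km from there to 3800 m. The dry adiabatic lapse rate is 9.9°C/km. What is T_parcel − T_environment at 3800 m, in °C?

-7.78°C (parcel cooler than environment)

Parcel:
  900 → 3800 m (dry, 9.9°C/km): ΔT = -9.9 × 2.9 = -28.71°C → T = -7.41°C
Environment:
  900 → 1200 m (environment, lower layer, 3.9°C/km): ΔT = -3.9 × 0.3 = -1.17°C → T = 20.13°C
  1200 → 3800 m (environment, upper layer, 7.6°C/km): ΔT = -7.6 × 2.6 = -19.76°C → T = 0.37°C
T_parcel − T_env = -7.41 − 0.37 = -7.78°C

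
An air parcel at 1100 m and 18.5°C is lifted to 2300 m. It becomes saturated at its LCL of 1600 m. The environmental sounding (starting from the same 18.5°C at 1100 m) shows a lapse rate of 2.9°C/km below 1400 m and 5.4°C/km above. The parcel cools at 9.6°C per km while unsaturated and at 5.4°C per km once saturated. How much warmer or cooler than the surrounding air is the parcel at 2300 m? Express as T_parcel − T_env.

-2.85°C (parcel cooler than environment)

Parcel:
  From 1100 m to 1600 m (dry): cools by 9.6 × 0.5 = 4.8°C, giving 13.7°C.
  From 1600 m to 2300 m (saturated): cools by 5.4 × 0.7 = 3.78°C, giving 9.92°C.
Environment:
  From 1100 m to 1400 m (environment, lower layer): cools by 2.9 × 0.3 = 0.87°C, giving 17.63°C.
  From 1400 m to 2300 m (environment, upper layer): cools by 5.4 × 0.9 = 4.86°C, giving 12.77°C.
T_parcel − T_env = 9.92 − 12.77 = -2.85°C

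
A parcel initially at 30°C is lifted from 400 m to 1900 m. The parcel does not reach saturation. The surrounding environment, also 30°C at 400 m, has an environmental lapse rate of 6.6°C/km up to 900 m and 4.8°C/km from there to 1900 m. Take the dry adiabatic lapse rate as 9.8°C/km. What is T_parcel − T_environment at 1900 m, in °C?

Parcel:
  400–1900 m, dry: Δz = 1.5 km ⇒ ΔT = -14.7°C; T = 15.3°C
Environment:
  400–900 m, environment, lower layer: Δz = 0.5 km ⇒ ΔT = -3.3°C; T = 26.7°C
  900–1900 m, environment, upper layer: Δz = 1 km ⇒ ΔT = -4.8°C; T = 21.9°C
T_parcel − T_env = 15.3 − 21.9 = -6.6°C

-6.6°C (parcel cooler than environment)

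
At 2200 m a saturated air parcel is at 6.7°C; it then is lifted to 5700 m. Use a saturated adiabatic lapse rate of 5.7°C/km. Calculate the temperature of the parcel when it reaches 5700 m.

-13.25°C

Saturated adiabatic to 5700 m: -5.7 × 3.5 km = -19.95°C, so T = -13.25°C.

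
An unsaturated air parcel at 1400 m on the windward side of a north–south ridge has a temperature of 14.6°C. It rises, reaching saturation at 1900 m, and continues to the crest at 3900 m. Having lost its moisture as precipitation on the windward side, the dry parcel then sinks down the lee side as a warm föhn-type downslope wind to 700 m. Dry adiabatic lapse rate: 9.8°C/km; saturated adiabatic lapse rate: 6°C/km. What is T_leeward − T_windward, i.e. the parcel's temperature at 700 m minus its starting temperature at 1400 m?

+14.46°C

From 1400 m to 1900 m (dry): cools by 9.8 × 0.5 = 4.9°C, giving 9.7°C.
From 1900 m to 3900 m (saturated): cools by 6 × 2 = 12°C, giving -2.3°C.
From 3900 m to 700 m (dry descent): warms by 9.8 × 3.2 = 31.36°C, giving 29.06°C.
Net change vs windward start: 29.06 − 14.6 = +14.46°C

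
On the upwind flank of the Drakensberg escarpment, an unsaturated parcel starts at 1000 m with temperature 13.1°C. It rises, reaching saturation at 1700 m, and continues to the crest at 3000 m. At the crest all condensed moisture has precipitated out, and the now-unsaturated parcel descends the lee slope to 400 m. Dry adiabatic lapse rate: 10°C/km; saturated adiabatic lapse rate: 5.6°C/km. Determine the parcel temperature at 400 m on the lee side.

24.82°C

1000–1700 m, dry: Δz = 0.7 km ⇒ ΔT = -7°C; T = 6.1°C
1700–3000 m, saturated: Δz = 1.3 km ⇒ ΔT = -7.28°C; T = -1.18°C
3000–400 m, dry descent: Δz = 2.6 km ⇒ ΔT = +26°C; T = 24.82°C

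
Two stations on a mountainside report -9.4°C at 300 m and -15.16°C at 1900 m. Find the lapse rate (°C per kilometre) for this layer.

Γ = −ΔT/Δz = (-9.4 − (-15.16)) / (1900 − 300) m
  = 5.76°C / 1.6 km = 3.6°C/km

3.6°C/km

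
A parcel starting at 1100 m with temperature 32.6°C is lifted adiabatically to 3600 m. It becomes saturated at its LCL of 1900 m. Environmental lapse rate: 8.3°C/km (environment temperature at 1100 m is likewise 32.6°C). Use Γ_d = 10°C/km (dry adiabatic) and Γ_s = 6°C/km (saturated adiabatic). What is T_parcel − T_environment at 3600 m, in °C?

+2.55°C (parcel warmer than environment)

Parcel:
  1100–1900 m, dry: Δz = 0.8 km ⇒ ΔT = -8°C; T = 24.6°C
  1900–3600 m, saturated: Δz = 1.7 km ⇒ ΔT = -10.2°C; T = 14.4°C
Environment:
  1100–3600 m, environment: Δz = 2.5 km ⇒ ΔT = -20.75°C; T = 11.85°C
T_parcel − T_env = 14.4 − 11.85 = +2.55°C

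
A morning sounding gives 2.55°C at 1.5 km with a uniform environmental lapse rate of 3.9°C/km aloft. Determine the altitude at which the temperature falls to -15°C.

6 km

Height above start = (2.55 − (-15)) / 3.9 = 4.5 km
Altitude = 1500 m + 4500 m = 6000 m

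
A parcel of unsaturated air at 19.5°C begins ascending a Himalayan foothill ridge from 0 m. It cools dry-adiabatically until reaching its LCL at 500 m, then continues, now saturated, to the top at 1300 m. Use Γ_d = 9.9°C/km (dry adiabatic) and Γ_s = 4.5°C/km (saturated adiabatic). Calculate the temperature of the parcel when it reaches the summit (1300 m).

0 → 500 m (dry, 9.9°C/km): ΔT = -9.9 × 0.5 = -4.95°C → T = 14.55°C
500 → 1300 m (saturated, 4.5°C/km): ΔT = -4.5 × 0.8 = -3.6°C → T = 10.95°C

10.95°C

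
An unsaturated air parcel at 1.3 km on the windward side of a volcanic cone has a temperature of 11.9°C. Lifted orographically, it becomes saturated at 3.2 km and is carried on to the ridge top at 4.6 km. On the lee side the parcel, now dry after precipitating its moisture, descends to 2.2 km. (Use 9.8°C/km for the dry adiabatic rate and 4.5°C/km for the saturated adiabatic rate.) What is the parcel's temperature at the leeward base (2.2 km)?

Dry to 3200 m: -9.8 × 1.9 km = -18.62°C, so T = -6.72°C.
Saturated to 4600 m: -4.5 × 1.4 km = -6.3°C, so T = -13.02°C.
Dry descent to 2200 m: +9.8 × 2.4 km = +23.52°C, so T = 10.5°C.

10.5°C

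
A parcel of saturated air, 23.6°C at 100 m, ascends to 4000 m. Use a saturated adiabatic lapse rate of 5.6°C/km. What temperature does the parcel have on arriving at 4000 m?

100 → 4000 m (saturated adiabatic, 5.6°C/km): ΔT = -5.6 × 3.9 = -21.84°C → T = 1.76°C

1.76°C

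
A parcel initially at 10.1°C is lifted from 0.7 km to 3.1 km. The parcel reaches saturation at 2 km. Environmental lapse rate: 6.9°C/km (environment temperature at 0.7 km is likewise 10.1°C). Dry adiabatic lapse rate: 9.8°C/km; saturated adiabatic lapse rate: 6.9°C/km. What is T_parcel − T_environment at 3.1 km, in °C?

Parcel:
  Dry to 2000 m: -9.8 × 1.3 km = -12.74°C, so T = -2.64°C.
  Saturated to 3100 m: -6.9 × 1.1 km = -7.59°C, so T = -10.23°C.
Environment:
  Environment to 3100 m: -6.9 × 2.4 km = -16.56°C, so T = -6.46°C.
T_parcel − T_env = -10.23 − (-6.46) = -3.77°C

-3.77°C (parcel cooler than environment)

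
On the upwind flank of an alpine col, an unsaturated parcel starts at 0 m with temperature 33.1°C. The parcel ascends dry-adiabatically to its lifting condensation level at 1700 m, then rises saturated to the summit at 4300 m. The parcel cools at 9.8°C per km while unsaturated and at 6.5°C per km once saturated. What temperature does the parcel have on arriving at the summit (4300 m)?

-0.46°C

0–1700 m, dry: Δz = 1.7 km ⇒ ΔT = -16.66°C; T = 16.44°C
1700–4300 m, saturated: Δz = 2.6 km ⇒ ΔT = -16.9°C; T = -0.46°C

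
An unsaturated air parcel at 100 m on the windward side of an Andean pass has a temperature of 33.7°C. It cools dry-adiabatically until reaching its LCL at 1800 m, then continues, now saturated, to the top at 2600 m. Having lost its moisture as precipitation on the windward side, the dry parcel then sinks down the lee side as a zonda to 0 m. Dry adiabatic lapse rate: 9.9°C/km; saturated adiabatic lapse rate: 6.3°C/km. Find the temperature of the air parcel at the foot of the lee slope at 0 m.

37.57°C

100–1800 m, dry: Δz = 1.7 km ⇒ ΔT = -16.83°C; T = 16.87°C
1800–2600 m, saturated: Δz = 0.8 km ⇒ ΔT = -5.04°C; T = 11.83°C
2600–0 m, dry descent: Δz = 2.6 km ⇒ ΔT = +25.74°C; T = 37.57°C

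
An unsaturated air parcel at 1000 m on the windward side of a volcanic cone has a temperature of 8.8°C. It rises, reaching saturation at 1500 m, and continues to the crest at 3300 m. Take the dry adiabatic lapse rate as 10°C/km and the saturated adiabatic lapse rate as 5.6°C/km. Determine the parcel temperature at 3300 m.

-6.28°C

1000 → 1500 m (dry, 10°C/km): ΔT = -10 × 0.5 = -5°C → T = 3.8°C
1500 → 3300 m (saturated, 5.6°C/km): ΔT = -5.6 × 1.8 = -10.08°C → T = -6.28°C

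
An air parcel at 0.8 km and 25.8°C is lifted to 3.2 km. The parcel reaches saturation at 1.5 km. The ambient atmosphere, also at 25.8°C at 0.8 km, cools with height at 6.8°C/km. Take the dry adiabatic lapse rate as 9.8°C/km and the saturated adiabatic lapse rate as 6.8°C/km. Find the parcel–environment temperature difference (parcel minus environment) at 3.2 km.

Parcel:
  800 → 1500 m (dry, 9.8°C/km): ΔT = -9.8 × 0.7 = -6.86°C → T = 18.94°C
  1500 → 3200 m (saturated, 6.8°C/km): ΔT = -6.8 × 1.7 = -11.56°C → T = 7.38°C
Environment:
  800 → 3200 m (environment, 6.8°C/km): ΔT = -6.8 × 2.4 = -16.32°C → T = 9.48°C
T_parcel − T_env = 7.38 − 9.48 = -2.1°C

-2.1°C (parcel cooler than environment)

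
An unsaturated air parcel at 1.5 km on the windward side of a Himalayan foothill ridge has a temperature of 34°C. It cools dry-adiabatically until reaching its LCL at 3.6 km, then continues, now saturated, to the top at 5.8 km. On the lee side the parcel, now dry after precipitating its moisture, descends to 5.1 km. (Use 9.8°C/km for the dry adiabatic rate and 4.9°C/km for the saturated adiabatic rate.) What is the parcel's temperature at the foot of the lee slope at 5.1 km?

9.5°C

From 1500 m to 3600 m (dry): cools by 9.8 × 2.1 = 20.58°C, giving 13.42°C.
From 3600 m to 5800 m (saturated): cools by 4.9 × 2.2 = 10.78°C, giving 2.64°C.
From 5800 m to 5100 m (dry descent): warms by 9.8 × 0.7 = 6.86°C, giving 9.5°C.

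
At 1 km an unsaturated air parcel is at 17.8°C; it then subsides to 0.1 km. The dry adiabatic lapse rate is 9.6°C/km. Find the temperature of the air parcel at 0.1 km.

26.44°C

Dry adiabatic to 100 m: +9.6 × 0.9 km = +8.64°C, so T = 26.44°C.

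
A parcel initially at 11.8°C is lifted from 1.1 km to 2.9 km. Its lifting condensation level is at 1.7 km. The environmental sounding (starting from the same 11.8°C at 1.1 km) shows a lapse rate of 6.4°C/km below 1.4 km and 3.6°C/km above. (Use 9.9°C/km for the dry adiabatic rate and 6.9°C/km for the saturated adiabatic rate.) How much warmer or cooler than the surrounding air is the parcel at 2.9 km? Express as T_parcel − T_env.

Parcel:
  1100 → 1700 m (dry, 9.9°C/km): ΔT = -9.9 × 0.6 = -5.94°C → T = 5.86°C
  1700 → 2900 m (saturated, 6.9°C/km): ΔT = -6.9 × 1.2 = -8.28°C → T = -2.42°C
Environment:
  1100 → 1400 m (environment, lower layer, 6.4°C/km): ΔT = -6.4 × 0.3 = -1.92°C → T = 9.88°C
  1400 → 2900 m (environment, upper layer, 3.6°C/km): ΔT = -3.6 × 1.5 = -5.4°C → T = 4.48°C
T_parcel − T_env = -2.42 − 4.48 = -6.9°C

-6.9°C (parcel cooler than environment)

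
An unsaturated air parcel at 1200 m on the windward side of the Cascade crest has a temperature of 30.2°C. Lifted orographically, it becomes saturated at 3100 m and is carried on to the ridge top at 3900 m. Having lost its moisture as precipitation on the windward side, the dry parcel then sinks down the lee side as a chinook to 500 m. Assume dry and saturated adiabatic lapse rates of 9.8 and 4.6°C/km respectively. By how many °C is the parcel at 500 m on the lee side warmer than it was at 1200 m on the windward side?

+11.02°C

From 1200 m to 3100 m (dry): cools by 9.8 × 1.9 = 18.62°C, giving 11.58°C.
From 3100 m to 3900 m (saturated): cools by 4.6 × 0.8 = 3.68°C, giving 7.9°C.
From 3900 m to 500 m (dry descent): warms by 9.8 × 3.4 = 33.32°C, giving 41.22°C.
Net change vs windward start: 41.22 − 30.2 = +11.02°C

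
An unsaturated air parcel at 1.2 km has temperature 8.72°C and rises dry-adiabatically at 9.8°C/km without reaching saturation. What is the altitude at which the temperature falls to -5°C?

2.6 km

Height above start = (8.72 − (-5)) / 9.8 = 1.4 km
Altitude = 1200 m + 1400 m = 2600 m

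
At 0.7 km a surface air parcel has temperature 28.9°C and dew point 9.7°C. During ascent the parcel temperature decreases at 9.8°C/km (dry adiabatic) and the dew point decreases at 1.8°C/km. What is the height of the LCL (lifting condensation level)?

3.1 km

T and T_d converge at 9.8 − 1.8 = 8°C per km
Height above start = (28.9 − 9.7) / 8 = 2.4 km
LCL altitude = 700 m + 2400 m = 3100 m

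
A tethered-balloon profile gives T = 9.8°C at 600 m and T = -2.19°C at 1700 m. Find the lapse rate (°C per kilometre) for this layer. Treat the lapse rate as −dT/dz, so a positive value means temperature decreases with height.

10.9°C/km

Γ = −ΔT/Δz = (9.8 − (-2.19)) / (1700 − 600) m
  = 11.99°C / 1.1 km = 10.9°C/km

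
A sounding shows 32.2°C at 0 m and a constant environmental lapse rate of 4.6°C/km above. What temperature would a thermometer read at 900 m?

28.06°C

0 → 900 m (environmental, 4.6°C/km): ΔT = -4.6 × 0.9 = -4.14°C → T = 28.06°C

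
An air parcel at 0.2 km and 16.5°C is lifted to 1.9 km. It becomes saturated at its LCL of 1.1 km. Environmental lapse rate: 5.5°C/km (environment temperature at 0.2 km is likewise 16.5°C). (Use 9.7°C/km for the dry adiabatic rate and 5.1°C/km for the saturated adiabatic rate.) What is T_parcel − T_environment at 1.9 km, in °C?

-3.46°C (parcel cooler than environment)

Parcel:
  200 → 1100 m (dry, 9.7°C/km): ΔT = -9.7 × 0.9 = -8.73°C → T = 7.77°C
  1100 → 1900 m (saturated, 5.1°C/km): ΔT = -5.1 × 0.8 = -4.08°C → T = 3.69°C
Environment:
  200 → 1900 m (environment, 5.5°C/km): ΔT = -5.5 × 1.7 = -9.35°C → T = 7.15°C
T_parcel − T_env = 3.69 − 7.15 = -3.46°C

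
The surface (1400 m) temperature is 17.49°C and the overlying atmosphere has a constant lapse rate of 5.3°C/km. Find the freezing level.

Height above start = (17.49 − 0) / 5.3 = 3.3 km
Altitude = 1400 m + 3300 m = 4700 m

4700 m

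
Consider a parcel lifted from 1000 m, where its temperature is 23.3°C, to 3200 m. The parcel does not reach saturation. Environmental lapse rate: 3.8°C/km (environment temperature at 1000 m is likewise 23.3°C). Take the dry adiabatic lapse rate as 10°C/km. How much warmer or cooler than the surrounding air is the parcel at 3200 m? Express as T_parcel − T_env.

-13.64°C (parcel cooler than environment)

Parcel:
  From 1000 m to 3200 m (dry): cools by 10 × 2.2 = 22°C, giving 1.3°C.
Environment:
  From 1000 m to 3200 m (environment): cools by 3.8 × 2.2 = 8.36°C, giving 14.94°C.
T_parcel − T_env = 1.3 − 14.94 = -13.64°C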